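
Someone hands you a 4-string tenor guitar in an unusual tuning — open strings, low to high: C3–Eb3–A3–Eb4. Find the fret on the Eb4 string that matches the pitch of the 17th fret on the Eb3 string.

5

Eb3 at fret 17 is Eb3 + 17 semitones = Ab4.
The open Eb4 string is 12 semitones above the open Eb3, so the same pitch on the Eb4 string lies at fret 17 − 12 = 5.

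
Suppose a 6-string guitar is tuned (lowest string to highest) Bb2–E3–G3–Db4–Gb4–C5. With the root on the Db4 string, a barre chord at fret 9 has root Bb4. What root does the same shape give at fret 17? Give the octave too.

Gb5

Moving from fret 9 to fret 17 shifts the root by 8 semitones.
Bb4 up 8 semitones is Gb5.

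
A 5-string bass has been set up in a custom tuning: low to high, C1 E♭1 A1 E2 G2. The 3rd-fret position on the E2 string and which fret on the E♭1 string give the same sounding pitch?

16

E2 at fret 3 is E2 + 3 semitones = G2.
The open E♭1 string is 13 semitones below the open E2, so the same pitch on the E♭1 string lies at fret 3 + 13 = 16.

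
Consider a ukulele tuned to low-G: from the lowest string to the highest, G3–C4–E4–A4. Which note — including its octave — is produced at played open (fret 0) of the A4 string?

A4

Fret 0 is the open string itself, so the pitch is just A4.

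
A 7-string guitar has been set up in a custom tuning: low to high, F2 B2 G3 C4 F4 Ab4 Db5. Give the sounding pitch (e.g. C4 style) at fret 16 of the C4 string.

E5

C4 is MIDI 60. Adding 16 gives 76, which is E5.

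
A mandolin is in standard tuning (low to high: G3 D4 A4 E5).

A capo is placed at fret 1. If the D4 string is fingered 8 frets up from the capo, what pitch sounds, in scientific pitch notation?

B4

The capo raises the open D4 by 1 semitone to D#4; fretting 8 more gives D4 + 1 + 8 = D4 + 9 semitones = B4.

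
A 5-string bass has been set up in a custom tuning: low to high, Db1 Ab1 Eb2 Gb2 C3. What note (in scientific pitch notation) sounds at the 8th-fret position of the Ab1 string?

E2

Ab1 is MIDI 32. Adding 8 gives 40, which is E2.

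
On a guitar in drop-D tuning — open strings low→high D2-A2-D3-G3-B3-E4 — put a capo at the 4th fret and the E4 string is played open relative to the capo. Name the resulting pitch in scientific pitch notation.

G#4

The capo raises the open E4 by 4 semitones to G#4; fretting 0 more gives E4 + 4 + 0 = E4 + 4 semitones = G#4.
(Also written Ab.)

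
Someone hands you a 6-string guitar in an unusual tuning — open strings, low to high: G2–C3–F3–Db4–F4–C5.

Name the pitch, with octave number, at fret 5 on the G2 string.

Each fret is one semitone, so G2 + 5 = C3.

C3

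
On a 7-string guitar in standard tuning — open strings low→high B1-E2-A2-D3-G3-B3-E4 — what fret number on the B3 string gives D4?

D4 is 3 semitones above the open B3 (B–C–C#–D), so it sits at fret 3.

3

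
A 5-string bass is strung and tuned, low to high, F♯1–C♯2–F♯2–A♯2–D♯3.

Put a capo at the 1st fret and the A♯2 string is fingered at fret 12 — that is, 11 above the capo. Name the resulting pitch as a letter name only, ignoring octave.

The capo raises the open A♯2 by 1 semitone to B2; fretting 11 more gives A♯2 + 1 + 11 = A♯2 + 12 semitones, landing on A♯.
(Also written B♭.)

A♯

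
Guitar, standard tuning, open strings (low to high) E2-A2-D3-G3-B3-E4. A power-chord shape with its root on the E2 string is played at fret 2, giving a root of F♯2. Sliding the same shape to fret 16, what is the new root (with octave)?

Moving from fret 2 to fret 16 shifts the root by 14 semitones.
F♯2 up 14 semitones is G♯3.

G♯3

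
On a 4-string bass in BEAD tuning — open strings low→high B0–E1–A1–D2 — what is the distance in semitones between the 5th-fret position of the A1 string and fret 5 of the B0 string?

A1 at fret 5 → D2 (MIDI 38); B0 at fret 5 → E1 (MIDI 28).
38 − 28 = 10, so the two pitches are 10 semitones apart, with D2 the higher.

10 semitones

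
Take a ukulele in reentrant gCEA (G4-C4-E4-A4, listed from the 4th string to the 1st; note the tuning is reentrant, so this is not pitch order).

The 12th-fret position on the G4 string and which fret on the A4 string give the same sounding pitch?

10

G4 at fret 12 is G4 + 12 semitones = G5.
The open A4 string is 2 semitones above the open G4, so the same pitch on the A4 string lies at fret 12 − 2 = 10.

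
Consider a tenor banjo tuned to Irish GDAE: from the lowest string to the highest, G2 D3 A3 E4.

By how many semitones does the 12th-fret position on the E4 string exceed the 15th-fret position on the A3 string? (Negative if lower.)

E4 at fret 12 → E5 (MIDI 76); A3 at fret 15 → C5 (MIDI 72).
76 − 72 = 4, so the two pitches are 4 semitones apart.

4 semitones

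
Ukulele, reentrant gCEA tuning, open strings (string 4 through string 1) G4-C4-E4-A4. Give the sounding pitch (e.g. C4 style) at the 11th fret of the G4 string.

F♯5

G4 is MIDI 67. Adding 11 gives 78, which is F♯5.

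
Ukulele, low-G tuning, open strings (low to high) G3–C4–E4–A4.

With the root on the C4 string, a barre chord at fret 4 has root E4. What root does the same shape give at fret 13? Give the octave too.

C#5

Moving from fret 4 to fret 13 shifts the root by 9 semitones.
E4 up 9 semitones is C#5.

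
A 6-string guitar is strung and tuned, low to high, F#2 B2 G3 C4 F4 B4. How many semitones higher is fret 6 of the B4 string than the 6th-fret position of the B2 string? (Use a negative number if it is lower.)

24 semitones

B4 at fret 6 → F5 (MIDI 77); B2 at fret 6 → F3 (MIDI 53).
77 − 53 = 24, so the two pitches are 24 semitones apart.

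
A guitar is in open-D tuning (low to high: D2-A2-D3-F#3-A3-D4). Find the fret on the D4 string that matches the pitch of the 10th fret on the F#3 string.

2

Fret 10 on F#3 is MIDI 54 + 10 = 64 (E4). On the D4 string (open MIDI 62), that pitch is 64 − 62 = fret 2.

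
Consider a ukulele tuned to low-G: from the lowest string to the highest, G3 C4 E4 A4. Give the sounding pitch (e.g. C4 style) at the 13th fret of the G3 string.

G♯4

G3 is MIDI 55. Adding 13 gives 68, which is G♯4.
(Equivalently spelled A♭4.)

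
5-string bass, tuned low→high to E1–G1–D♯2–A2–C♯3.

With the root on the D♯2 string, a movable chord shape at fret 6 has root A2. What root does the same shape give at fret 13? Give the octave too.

Moving from fret 6 to fret 13 shifts the root by 7 semitones.
A2 up 7 semitones is E3.

E3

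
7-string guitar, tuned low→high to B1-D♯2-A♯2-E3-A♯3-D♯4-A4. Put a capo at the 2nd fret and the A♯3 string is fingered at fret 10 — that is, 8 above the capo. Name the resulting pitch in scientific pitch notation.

The capo raises the open A♯3 by 2 semitones to C4; fretting 8 more gives A♯3 + 2 + 8 = A♯3 + 10 semitones = G♯4.

G♯4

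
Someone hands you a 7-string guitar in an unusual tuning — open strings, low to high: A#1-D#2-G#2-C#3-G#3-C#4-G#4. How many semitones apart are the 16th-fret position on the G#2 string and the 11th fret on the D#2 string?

G#2 at fret 16 → C4 (MIDI 60); D#2 at fret 11 → D3 (MIDI 50).
60 − 50 = 10, so the two pitches are 10 semitones apart, with C4 the higher.

10 semitones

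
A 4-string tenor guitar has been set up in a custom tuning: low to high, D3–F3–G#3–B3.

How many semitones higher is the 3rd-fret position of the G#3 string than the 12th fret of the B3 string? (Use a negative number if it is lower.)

-12 semitones

G#3 at fret 3 → B3 (MIDI 59); B3 at fret 12 → B4 (MIDI 71).
59 − 71 = -12, so the two pitches are 12 semitones apart.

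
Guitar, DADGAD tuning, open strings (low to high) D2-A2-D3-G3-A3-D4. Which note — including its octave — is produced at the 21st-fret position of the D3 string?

B4

The open D3 string plus 21 semitones: D–D#–E–F–…–A–A#–B.
The walk passes from B into C once, so the octave number goes from 3 to 4.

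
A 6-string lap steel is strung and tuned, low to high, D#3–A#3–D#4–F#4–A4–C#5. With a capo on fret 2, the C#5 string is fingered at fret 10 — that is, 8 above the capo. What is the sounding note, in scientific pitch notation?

B5

The capo raises the open C#5 by 2 semitones to D#5; fretting 8 more gives C#5 + 2 + 8 = C#5 + 10 semitones = B5.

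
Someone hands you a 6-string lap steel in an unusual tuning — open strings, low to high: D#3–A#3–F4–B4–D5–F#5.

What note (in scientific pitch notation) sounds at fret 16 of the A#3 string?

Each fret is one semitone, so A#3 + 16 = D5.

D5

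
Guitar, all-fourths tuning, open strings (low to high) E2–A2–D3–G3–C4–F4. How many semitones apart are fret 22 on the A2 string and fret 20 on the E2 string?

A2 at fret 22 → G4 (MIDI 67); E2 at fret 20 → C4 (MIDI 60).
67 − 60 = 7, so the two pitches are 7 semitones apart, with G4 the higher.

7 semitones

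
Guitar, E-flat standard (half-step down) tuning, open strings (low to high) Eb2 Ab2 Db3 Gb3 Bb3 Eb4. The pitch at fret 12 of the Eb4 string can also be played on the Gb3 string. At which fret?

21

Fret 12 on Eb4 is MIDI 63 + 12 = 75 (Eb5). On the Gb3 string (open MIDI 54), that pitch is 75 − 54 = fret 21.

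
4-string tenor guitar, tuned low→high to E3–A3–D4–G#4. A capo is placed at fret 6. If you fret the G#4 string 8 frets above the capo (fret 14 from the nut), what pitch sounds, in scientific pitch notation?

A#5

The capo raises the open G#4 by 6 semitones to D5; fretting 8 more gives G#4 + 6 + 8 = G#4 + 14 semitones = A#5.
(Also written Bb.)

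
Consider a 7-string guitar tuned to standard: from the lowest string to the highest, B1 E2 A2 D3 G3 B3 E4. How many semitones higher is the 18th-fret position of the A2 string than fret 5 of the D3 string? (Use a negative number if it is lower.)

8 semitones

A2 at fret 18 → D#4 (MIDI 63); D3 at fret 5 → G3 (MIDI 55).
63 − 55 = 8, so the two pitches are 8 semitones apart.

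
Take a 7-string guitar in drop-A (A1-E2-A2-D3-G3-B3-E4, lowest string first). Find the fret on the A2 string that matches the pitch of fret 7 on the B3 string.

B3 at fret 7 is B3 + 7 semitones = F#4.
The open A2 string is 14 semitones below the open B3, so the same pitch on the A2 string lies at fret 7 + 14 = 21.

21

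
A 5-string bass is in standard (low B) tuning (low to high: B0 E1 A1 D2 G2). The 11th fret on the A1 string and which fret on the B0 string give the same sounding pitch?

A1 at fret 11 is A1 + 11 semitones = G#2.
The open B0 string is 10 semitones below the open A1, so the same pitch on the B0 string lies at fret 11 + 10 = 21.

21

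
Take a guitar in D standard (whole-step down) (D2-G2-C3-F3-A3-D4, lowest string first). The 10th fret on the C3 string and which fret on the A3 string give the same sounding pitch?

1

C3 at fret 10 is C3 + 10 semitones = A#3.
The open A3 string is 9 semitones above the open C3, so the same pitch on the A3 string lies at fret 10 − 9 = 1.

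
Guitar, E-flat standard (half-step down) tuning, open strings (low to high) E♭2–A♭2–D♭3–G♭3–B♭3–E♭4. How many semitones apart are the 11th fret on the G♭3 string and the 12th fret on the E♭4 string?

10 semitones

G♭3 at fret 11 → F4 (MIDI 65); E♭4 at fret 12 → E♭5 (MIDI 75).
65 − 75 = -10, so the two pitches are 10 semitones apart, with E♭5 the higher.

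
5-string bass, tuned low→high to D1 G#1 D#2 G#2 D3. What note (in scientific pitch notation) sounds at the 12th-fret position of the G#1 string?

G#2

Each fret is one semitone, so G#1 + 12 = G#2.
(Equivalently spelled Ab2.)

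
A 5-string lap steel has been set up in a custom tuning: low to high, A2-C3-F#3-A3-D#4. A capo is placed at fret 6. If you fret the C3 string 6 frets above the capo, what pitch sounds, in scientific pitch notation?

C4

The capo raises the open C3 by 6 semitones to F#3; fretting 6 more gives C3 + 6 + 6 = C3 + 12 semitones = C4.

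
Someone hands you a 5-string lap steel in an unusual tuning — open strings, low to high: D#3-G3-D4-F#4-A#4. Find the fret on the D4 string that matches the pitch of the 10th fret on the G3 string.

3

G3 at fret 10 is G3 + 10 semitones = F4.
The open D4 string is 7 semitones above the open G3, so the same pitch on the D4 string lies at fret 10 − 7 = 3.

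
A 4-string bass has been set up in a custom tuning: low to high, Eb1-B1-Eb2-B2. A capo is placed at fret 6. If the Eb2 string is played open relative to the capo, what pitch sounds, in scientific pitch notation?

The capo raises the open Eb2 by 6 semitones to A2; fretting 0 more gives Eb2 + 6 + 0 = Eb2 + 6 semitones = A2.

A2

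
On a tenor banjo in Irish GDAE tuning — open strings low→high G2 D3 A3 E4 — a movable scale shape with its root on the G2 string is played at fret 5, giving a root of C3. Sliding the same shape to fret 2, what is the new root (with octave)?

Moving from fret 5 to fret 2 shifts the root by -3 semitones.
C3 down 3 semitones is A2.

A2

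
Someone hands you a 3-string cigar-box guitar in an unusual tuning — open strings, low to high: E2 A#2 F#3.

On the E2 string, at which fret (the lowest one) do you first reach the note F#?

2

From E2, count semitones up the chromatic scale until reaching F#: E–F–F# — 2 steps.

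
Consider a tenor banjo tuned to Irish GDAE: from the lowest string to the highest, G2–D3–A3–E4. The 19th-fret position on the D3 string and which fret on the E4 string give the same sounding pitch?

D3 at fret 19 is D3 + 19 semitones = A4.
The open E4 string is 14 semitones above the open D3, so the same pitch on the E4 string lies at fret 19 − 14 = 5.

5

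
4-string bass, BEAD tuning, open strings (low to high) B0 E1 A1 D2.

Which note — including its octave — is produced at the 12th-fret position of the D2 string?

D3

The open D2 string plus 12 semitones: D–D#–E–F–…–C–C#–D.
The walk passes from B into C once, so the octave number goes from 2 to 3.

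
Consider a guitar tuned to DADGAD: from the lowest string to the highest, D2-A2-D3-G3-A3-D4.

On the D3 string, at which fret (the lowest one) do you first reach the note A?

From D3, count semitones up the chromatic scale until reaching A: D–D#–E–F–F#–G–G#–A — 7 steps.

7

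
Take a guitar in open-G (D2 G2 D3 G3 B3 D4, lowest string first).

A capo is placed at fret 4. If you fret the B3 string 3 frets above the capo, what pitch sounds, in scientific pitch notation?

The capo raises the open B3 by 4 semitones to D#4; fretting 3 more gives B3 + 4 + 3 = B3 + 7 semitones = F#4.

F#4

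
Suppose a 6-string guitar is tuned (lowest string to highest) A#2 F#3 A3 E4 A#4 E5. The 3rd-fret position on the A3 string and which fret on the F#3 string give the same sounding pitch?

A3 at fret 3 is A3 + 3 semitones = C4.
The open F#3 string is 3 semitones below the open A3, so the same pitch on the F#3 string lies at fret 3 + 3 = 6.

6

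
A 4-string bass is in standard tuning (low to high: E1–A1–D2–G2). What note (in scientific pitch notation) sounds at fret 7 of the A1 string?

E2

The open A1 string plus 7 semitones: A–A#–B–C–C#–D–D#–E.
The walk passes from B into C once, so the octave number goes from 1 to 2.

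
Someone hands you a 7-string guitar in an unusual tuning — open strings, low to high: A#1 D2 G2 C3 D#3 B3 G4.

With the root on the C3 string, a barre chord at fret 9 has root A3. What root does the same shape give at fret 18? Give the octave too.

Moving from fret 9 to fret 18 shifts the root by 9 semitones.
A3 up 9 semitones is F#4.

F#4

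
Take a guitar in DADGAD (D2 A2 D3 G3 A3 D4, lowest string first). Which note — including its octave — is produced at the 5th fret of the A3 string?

D4

Each fret is one semitone, so A3 + 5 = D4.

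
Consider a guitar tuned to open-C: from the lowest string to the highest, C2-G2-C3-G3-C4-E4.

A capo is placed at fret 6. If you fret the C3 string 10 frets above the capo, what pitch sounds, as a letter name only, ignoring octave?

The capo raises the open C3 by 6 semitones to F#3; fretting 10 more gives C3 + 6 + 10 = C3 + 16 semitones, landing on E.

E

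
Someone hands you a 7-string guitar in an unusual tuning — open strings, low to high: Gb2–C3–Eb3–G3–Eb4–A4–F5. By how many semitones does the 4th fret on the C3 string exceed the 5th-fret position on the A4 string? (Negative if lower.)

C3 at fret 4 → E3 (MIDI 52); A4 at fret 5 → D5 (MIDI 74).
52 − 74 = -22, so the two pitches are 22 semitones apart.

-22 semitones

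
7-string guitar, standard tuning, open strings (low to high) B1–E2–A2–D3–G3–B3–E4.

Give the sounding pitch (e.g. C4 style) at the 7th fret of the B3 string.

F♯4

The open B3 string plus 7 semitones: B–C–C#–D–D#–E–F–F#.
The walk passes from B into C once, so the octave number goes from 3 to 4.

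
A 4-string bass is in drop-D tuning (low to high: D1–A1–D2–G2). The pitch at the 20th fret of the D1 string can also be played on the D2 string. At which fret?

8

D1 at fret 20 is D1 + 20 semitones = A♯2.
The open D2 string is 12 semitones above the open D1, so the same pitch on the D2 string lies at fret 20 − 12 = 8.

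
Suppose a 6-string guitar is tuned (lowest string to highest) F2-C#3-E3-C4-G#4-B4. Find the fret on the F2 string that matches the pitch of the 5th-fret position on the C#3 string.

C#3 at fret 5 is C#3 + 5 semitones = F#3.
The open F2 string is 8 semitones below the open C#3, so the same pitch on the F2 string lies at fret 5 + 8 = 13.

13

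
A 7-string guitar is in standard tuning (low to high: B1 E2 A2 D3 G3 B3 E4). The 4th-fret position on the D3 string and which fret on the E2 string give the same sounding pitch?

Fret 4 on D3 is MIDI 50 + 4 = 54 (F♯3). On the E2 string (open MIDI 40), that pitch is 54 − 40 = fret 14.

14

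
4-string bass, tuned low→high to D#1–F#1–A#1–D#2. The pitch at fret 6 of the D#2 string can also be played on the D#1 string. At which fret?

18

D#2 at fret 6 is D#2 + 6 semitones = A2.
The open D#1 string is 12 semitones below the open D#2, so the same pitch on the D#1 string lies at fret 6 + 12 = 18.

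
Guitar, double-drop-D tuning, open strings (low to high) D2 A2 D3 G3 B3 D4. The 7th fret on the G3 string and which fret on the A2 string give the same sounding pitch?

17

Fret 7 on G3 is MIDI 55 + 7 = 62 (D4). On the A2 string (open MIDI 45), that pitch is 62 − 45 = fret 17.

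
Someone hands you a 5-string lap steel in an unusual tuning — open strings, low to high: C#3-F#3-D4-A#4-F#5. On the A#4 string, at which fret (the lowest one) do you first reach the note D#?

5

From A#4, count semitones up the chromatic scale until reaching D#: A#–B–C–C#–D–D# — 5 steps.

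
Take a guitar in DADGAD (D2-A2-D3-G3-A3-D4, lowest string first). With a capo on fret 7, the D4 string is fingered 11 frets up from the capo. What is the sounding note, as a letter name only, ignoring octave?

G#

The capo raises the open D4 by 7 semitones to A4; fretting 11 more gives D4 + 7 + 11 = D4 + 18 semitones, landing on G#.
(Also written Ab.)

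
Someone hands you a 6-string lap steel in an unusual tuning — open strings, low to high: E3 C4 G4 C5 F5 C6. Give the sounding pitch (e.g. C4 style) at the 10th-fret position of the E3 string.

E3 is MIDI 52. Adding 10 gives 62, which is D4.

D4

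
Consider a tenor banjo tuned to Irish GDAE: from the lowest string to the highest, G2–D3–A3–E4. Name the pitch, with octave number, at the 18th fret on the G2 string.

C#4

The open G2 string plus 18 semitones: G–G#–A–A#–…–B–C–C#.
The walk passes from B into C 2 times, so the octave number goes from 2 to 4.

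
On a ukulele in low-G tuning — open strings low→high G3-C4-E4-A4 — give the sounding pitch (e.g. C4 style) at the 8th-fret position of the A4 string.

Each fret is one semitone, so A4 + 8 = F5.

F5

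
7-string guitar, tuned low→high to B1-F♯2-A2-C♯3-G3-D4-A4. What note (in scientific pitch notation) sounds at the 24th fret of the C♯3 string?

Each fret is one semitone, so C♯3 + 24 = C♯5.
(Equivalently spelled D♭5.)

C♯5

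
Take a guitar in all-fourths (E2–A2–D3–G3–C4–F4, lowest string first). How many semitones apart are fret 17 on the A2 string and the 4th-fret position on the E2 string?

A2 at fret 17 → D4 (MIDI 62); E2 at fret 4 → G♯2 (MIDI 44).
62 − 44 = 18, so the two pitches are 18 semitones apart, with D4 the higher.

18 semitones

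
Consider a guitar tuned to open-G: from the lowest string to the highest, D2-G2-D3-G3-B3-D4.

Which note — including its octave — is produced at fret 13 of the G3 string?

Each fret is one semitone, so G3 + 13 = G♯4.

G♯4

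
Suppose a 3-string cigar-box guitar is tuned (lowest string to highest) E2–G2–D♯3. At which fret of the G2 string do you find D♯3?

D♯3 is 8 semitones above the open G2 (G–G#–A–A#–B–C–C#–D–D#), so it sits at fret 8.

8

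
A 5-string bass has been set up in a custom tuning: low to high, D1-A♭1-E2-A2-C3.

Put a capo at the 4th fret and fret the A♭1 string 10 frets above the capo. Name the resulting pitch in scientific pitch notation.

B♭2

The capo raises the open A♭1 by 4 semitones to C2; fretting 10 more gives A♭1 + 4 + 10 = A♭1 + 14 semitones = B♭2.
(Also written A♯.)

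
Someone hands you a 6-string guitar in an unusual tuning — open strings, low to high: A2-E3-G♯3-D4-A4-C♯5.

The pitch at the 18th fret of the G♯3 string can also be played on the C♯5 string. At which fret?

Fret 18 on G♯3 is MIDI 56 + 18 = 74 (D5). On the C♯5 string (open MIDI 73), that pitch is 74 − 73 = fret 1.

1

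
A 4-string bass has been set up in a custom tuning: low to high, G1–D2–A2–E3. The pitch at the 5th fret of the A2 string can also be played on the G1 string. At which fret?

19

Fret 5 on A2 is MIDI 45 + 5 = 50 (D3). On the G1 string (open MIDI 31), that pitch is 50 − 31 = fret 19.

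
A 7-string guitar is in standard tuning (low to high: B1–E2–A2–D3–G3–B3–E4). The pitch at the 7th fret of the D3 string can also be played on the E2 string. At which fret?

Fret 7 on D3 is MIDI 50 + 7 = 57 (A3). On the E2 string (open MIDI 40), that pitch is 57 − 40 = fret 17.

17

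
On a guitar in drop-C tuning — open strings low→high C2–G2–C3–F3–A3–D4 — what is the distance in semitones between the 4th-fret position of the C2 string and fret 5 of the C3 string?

C2 at fret 4 → E2 (MIDI 40); C3 at fret 5 → F3 (MIDI 53).
40 − 53 = -13, so the two pitches are 13 semitones apart, with F3 the higher.

13 semitones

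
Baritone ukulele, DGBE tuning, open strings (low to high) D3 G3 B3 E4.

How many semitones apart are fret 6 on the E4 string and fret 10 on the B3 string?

E4 at fret 6 → A#4 (MIDI 70); B3 at fret 10 → A4 (MIDI 69).
70 − 69 = 1, so the two pitches are 1 semitone apart, with A#4 the higher.

1 semitone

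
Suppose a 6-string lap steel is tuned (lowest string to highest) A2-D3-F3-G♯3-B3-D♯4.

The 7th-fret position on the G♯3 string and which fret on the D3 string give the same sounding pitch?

Fret 7 on G♯3 is MIDI 56 + 7 = 63 (D♯4). On the D3 string (open MIDI 50), that pitch is 63 − 50 = fret 13.

13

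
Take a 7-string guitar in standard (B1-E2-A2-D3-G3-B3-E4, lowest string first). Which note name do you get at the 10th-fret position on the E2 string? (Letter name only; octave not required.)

Each fret is one semitone, so E2 + 10 = D.

D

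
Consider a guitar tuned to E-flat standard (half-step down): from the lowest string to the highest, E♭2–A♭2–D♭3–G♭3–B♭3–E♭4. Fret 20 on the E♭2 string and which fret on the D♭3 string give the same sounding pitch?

Fret 20 on E♭2 is MIDI 39 + 20 = 59 (B3). On the D♭3 string (open MIDI 49), that pitch is 59 − 49 = fret 10.

10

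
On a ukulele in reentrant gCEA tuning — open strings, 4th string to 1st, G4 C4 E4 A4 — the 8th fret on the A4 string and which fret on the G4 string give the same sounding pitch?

10

A4 at fret 8 is A4 + 8 semitones = F5.
The open G4 string is 2 semitones below the open A4, so the same pitch on the G4 string lies at fret 8 + 2 = 10.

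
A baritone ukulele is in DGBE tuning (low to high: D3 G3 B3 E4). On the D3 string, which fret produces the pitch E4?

14

E4 is 14 semitones above the open D3 (D–D#–E–F–…–D–D#–E), so it sits at fret 14.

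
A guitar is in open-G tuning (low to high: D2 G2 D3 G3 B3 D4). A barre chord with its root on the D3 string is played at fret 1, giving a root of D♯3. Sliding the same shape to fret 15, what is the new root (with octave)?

Moving from fret 1 to fret 15 shifts the root by 14 semitones.
D♯3 up 14 semitones is F4.

F4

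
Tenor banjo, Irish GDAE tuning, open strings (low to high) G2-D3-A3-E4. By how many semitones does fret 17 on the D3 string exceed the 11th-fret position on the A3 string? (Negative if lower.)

-1 semitone

D3 at fret 17 → G4 (MIDI 67); A3 at fret 11 → G#4 (MIDI 68).
67 − 68 = -1, so the two pitches are 1 semitone apart.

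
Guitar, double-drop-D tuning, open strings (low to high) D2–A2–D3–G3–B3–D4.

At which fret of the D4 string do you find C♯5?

C♯5 is 11 semitones above the open D4 (D–D#–E–F–…–B–C–C#), so it sits at fret 11.

11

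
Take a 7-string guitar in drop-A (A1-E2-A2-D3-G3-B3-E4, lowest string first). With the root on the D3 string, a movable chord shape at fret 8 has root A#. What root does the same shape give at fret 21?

Moving from fret 8 to fret 21 shifts the root by 13 semitones.
A# up 13 semitones is B.

B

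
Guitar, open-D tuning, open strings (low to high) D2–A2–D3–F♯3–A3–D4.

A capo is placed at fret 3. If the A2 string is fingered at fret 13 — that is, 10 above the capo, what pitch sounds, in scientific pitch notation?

The capo raises the open A2 by 3 semitones to C3; fretting 10 more gives A2 + 3 + 10 = A2 + 13 semitones = A♯3.

A♯3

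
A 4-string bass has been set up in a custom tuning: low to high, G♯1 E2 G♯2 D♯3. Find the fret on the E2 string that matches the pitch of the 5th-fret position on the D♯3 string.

Fret 5 on D♯3 is MIDI 51 + 5 = 56 (G♯3). On the E2 string (open MIDI 40), that pitch is 56 − 40 = fret 16.

16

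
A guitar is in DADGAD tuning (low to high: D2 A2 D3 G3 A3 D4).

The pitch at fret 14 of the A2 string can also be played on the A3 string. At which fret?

Fret 14 on A2 is MIDI 45 + 14 = 59 (B3). On the A3 string (open MIDI 57), that pitch is 59 − 57 = fret 2.

2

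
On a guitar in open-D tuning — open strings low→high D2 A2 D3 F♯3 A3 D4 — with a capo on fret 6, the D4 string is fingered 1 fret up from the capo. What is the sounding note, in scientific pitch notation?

A4

The capo raises the open D4 by 6 semitones to G♯4; fretting 1 more gives D4 + 6 + 1 = D4 + 7 semitones = A4.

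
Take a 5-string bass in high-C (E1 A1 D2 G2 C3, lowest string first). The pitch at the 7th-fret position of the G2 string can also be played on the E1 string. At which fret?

Fret 7 on G2 is MIDI 43 + 7 = 50 (D3). On the E1 string (open MIDI 28), that pitch is 50 − 28 = fret 22.

22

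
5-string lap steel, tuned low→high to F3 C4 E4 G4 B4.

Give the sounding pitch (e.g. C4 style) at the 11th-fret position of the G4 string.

G4 is MIDI 67. Adding 11 gives 78, which is F#5.

F#5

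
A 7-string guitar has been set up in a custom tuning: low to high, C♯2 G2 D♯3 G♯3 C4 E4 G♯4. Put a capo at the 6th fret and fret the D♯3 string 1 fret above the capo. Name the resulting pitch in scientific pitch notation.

A♯3

The capo raises the open D♯3 by 6 semitones to A3; fretting 1 more gives D♯3 + 6 + 1 = D♯3 + 7 semitones = A♯3.
(Also written B♭.)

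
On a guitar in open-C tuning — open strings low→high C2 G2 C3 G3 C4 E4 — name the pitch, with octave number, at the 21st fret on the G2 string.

E4

Each fret is one semitone, so G2 + 21 = E4.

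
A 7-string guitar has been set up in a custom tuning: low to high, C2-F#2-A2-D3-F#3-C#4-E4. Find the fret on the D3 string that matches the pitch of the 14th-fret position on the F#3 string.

F#3 at fret 14 is F#3 + 14 semitones = G#4.
The open D3 string is 4 semitones below the open F#3, so the same pitch on the D3 string lies at fret 14 + 4 = 18.

18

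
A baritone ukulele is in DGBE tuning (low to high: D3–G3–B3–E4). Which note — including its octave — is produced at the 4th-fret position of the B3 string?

B3 is MIDI 59. Adding 4 gives 63, which is D♯4.
(Equivalently spelled E♭4.)

D♯4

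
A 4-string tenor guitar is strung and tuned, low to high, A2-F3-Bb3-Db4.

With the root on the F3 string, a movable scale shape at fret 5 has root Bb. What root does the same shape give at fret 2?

G

Moving from fret 5 to fret 2 shifts the root by -3 semitones.
Bb down 3 semitones is G.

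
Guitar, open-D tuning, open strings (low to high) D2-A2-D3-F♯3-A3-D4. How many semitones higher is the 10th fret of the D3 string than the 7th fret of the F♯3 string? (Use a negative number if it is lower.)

-1 semitone

D3 at fret 10 → C4 (MIDI 60); F♯3 at fret 7 → C♯4 (MIDI 61).
60 − 61 = -1, so the two pitches are 1 semitone apart.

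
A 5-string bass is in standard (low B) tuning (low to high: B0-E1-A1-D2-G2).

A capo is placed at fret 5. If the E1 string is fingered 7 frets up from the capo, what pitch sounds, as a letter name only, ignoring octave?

E

The capo raises the open E1 by 5 semitones to A1; fretting 7 more gives E1 + 5 + 7 = E1 + 12 semitones, landing on E.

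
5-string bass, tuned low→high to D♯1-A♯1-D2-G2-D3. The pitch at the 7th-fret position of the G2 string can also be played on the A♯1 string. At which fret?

16

Fret 7 on G2 is MIDI 43 + 7 = 50 (D3). On the A♯1 string (open MIDI 34), that pitch is 50 − 34 = fret 16.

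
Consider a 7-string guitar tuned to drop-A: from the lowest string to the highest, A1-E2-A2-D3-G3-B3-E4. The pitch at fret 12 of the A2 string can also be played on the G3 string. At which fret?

A2 at fret 12 is A2 + 12 semitones = A3.
The open G3 string is 10 semitones above the open A2, so the same pitch on the G3 string lies at fret 12 − 10 = 2.

2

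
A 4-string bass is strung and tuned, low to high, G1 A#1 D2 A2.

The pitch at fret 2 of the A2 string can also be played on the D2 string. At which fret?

9

Fret 2 on A2 is MIDI 45 + 2 = 47 (B2). On the D2 string (open MIDI 38), that pitch is 47 − 38 = fret 9.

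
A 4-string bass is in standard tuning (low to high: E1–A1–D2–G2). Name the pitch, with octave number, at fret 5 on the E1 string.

The open E1 string plus 5 semitones: E–F–F#–G–G#–A.
No B→C boundary is crossed, so the octave stays at 1.

A1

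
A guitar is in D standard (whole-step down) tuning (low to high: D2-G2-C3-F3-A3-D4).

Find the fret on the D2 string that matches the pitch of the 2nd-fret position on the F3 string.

Fret 2 on F3 is MIDI 53 + 2 = 55 (G3). On the D2 string (open MIDI 38), that pitch is 55 − 38 = fret 17.

17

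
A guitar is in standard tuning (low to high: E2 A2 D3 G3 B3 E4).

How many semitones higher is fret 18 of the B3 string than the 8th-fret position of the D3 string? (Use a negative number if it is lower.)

19 semitones

B3 at fret 18 → F5 (MIDI 77); D3 at fret 8 → A#3 (MIDI 58).
77 − 58 = 19, so the two pitches are 19 semitones apart.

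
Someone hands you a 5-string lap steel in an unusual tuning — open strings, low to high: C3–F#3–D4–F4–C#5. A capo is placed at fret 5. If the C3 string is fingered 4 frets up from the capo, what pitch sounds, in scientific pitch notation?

A3

The capo raises the open C3 by 5 semitones to F3; fretting 4 more gives C3 + 5 + 4 = C3 + 9 semitones = A3.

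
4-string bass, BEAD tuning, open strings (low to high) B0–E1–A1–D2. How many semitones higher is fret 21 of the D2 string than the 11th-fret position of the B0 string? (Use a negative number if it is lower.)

D2 at fret 21 → B3 (MIDI 59); B0 at fret 11 → A#1 (MIDI 34).
59 − 34 = 25, so the two pitches are 25 semitones apart.

25 semitones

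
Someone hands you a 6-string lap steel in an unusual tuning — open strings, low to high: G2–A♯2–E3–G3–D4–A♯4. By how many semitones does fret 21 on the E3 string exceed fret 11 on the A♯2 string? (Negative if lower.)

E3 at fret 21 → C♯5 (MIDI 73); A♯2 at fret 11 → A3 (MIDI 57).
73 − 57 = 16, so the two pitches are 16 semitones apart.

16 semitones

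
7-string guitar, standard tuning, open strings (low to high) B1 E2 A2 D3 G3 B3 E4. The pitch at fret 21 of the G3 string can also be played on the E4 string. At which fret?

G3 at fret 21 is G3 + 21 semitones = E5.
The open E4 string is 9 semitones above the open G3, so the same pitch on the E4 string lies at fret 21 − 9 = 12.

12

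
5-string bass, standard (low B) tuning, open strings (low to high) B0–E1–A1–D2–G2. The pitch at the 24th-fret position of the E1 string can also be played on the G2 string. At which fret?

9

Fret 24 on E1 is MIDI 28 + 24 = 52 (E3). On the G2 string (open MIDI 43), that pitch is 52 − 43 = fret 9.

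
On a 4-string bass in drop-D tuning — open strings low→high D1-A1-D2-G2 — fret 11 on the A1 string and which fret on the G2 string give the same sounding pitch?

1

Fret 11 on A1 is MIDI 33 + 11 = 44 (G#2). On the G2 string (open MIDI 43), that pitch is 44 − 43 = fret 1.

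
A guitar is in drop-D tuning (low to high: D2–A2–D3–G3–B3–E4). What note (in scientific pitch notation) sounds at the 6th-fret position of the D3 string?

D3 is MIDI 50. Adding 6 gives 56, which is G♯3.
(Equivalently spelled A♭3.)

G♯3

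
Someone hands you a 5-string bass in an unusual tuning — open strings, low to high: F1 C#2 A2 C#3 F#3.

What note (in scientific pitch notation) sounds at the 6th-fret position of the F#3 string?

The open F#3 string plus 6 semitones: F#–G–G#–A–A#–B–C.
The walk passes from B into C once, so the octave number goes from 3 to 4.

C4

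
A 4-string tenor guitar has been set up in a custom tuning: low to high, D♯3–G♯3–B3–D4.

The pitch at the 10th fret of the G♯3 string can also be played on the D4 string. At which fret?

Fret 10 on G♯3 is MIDI 56 + 10 = 66 (F♯4). On the D4 string (open MIDI 62), that pitch is 66 − 62 = fret 4.

4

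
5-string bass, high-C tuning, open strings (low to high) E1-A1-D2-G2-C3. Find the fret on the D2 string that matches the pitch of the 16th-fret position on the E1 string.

6

Fret 16 on E1 is MIDI 28 + 16 = 44 (G#2). On the D2 string (open MIDI 38), that pitch is 44 − 38 = fret 6.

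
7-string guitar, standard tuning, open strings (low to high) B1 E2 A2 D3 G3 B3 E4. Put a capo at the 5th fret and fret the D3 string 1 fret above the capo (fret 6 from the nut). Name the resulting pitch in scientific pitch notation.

The capo raises the open D3 by 5 semitones to G3; fretting 1 more gives D3 + 5 + 1 = D3 + 6 semitones = G#3.
(Also written Ab.)

G#3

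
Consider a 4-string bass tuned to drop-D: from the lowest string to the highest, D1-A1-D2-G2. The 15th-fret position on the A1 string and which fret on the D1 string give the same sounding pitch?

22

A1 at fret 15 is A1 + 15 semitones = C3.
The open D1 string is 7 semitones below the open A1, so the same pitch on the D1 string lies at fret 15 + 7 = 22.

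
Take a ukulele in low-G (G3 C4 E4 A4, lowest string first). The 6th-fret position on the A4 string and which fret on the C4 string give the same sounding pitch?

Fret 6 on A4 is MIDI 69 + 6 = 75 (D♯5). On the C4 string (open MIDI 60), that pitch is 75 − 60 = fret 15.

15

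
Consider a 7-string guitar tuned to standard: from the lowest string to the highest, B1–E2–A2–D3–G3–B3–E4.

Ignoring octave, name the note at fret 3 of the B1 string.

B1 is MIDI 35. Adding 3 gives 38; 38 mod 12 = 2, i.e. D.

D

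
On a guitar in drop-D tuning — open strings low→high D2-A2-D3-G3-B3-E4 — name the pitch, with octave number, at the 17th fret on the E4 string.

A5

E4 is MIDI 64. Adding 17 gives 81, which is A5.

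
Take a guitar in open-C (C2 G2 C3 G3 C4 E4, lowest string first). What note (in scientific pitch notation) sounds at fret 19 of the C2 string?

G3

The open C2 string plus 19 semitones: C–C#–D–D#–…–F–F#–G.
The walk passes from B into C once, so the octave number goes from 2 to 3.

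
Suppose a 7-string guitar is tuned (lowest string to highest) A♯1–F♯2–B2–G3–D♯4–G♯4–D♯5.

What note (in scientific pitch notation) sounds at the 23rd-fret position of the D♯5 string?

Each fret is one semitone, so D♯5 + 23 = D7.

D7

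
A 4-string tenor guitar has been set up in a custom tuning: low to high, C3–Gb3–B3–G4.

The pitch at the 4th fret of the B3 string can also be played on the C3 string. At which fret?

B3 at fret 4 is B3 + 4 semitones = Eb4.
The open C3 string is 11 semitones below the open B3, so the same pitch on the C3 string lies at fret 4 + 11 = 15.

15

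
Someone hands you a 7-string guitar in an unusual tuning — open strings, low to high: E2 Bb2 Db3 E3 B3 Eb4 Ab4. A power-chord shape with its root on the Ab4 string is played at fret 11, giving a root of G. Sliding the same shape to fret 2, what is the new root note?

Bb

Moving from fret 11 to fret 2 shifts the root by -9 semitones.
G down 9 semitones is Bb.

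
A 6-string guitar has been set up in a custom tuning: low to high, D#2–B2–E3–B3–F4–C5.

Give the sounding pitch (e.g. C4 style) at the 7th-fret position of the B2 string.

F#3

B2 is MIDI 47. Adding 7 gives 54, which is F#3.
(Equivalently spelled Gb3.)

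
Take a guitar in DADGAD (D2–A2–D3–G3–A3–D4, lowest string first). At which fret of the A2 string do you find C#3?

4

C#3 is 4 semitones above the open A2 (A–A#–B–C–C#), so it sits at fret 4.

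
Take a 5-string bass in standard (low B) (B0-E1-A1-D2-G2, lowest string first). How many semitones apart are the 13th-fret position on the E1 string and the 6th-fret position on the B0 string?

E1 at fret 13 → F2 (MIDI 41); B0 at fret 6 → F1 (MIDI 29).
41 − 29 = 12, so the two pitches are 12 semitones apart, with F2 the higher.

12 semitones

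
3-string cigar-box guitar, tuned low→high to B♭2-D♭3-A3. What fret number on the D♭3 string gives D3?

1

D3 is 1 semitone above the open D♭3 (Db–D), so it sits at fret 1.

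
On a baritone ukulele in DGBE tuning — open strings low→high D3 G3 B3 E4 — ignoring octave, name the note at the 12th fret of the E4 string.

E

The open E4 string plus 12 semitones: E–F–F#–G–…–D–D#–E.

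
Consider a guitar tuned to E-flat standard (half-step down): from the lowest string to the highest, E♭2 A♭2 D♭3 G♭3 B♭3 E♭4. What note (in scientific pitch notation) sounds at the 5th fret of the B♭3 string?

E♭4

The open B♭3 string plus 5 semitones: Bb–B–C–Db–D–Eb.
The walk passes from B into C once, so the octave number goes from 3 to 4.
(Equivalently spelled D♯4.)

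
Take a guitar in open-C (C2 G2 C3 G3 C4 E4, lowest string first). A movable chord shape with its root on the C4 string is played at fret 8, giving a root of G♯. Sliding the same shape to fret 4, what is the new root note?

Moving from fret 8 to fret 4 shifts the root by -4 semitones.
G♯ down 4 semitones is E.

E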